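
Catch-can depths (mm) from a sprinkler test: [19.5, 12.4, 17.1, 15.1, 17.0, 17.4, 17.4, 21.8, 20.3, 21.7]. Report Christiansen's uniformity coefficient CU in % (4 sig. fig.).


Approach: apply Christiansen's uniformity coefficient, CU = (1 - mean_abs_deviation/mean)*100.
mean = 17.9700 mm
mean |d_i - mean| = 2.28400 mm
CU = (1 - 2.28400/17.9700)*100 = 87.29 %
Therefore Christiansen's uniformity coefficient CU = 87.29 %.


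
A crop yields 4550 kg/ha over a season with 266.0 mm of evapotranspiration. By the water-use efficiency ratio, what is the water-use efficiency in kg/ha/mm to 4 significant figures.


Approach: apply the water-use efficiency ratio, WUE = yield/ET.
WUE = 4550 / 266.0 = 17.11 kg/ha/mm
Therefore the water-use efficiency = 17.11 kg/ha/mm.


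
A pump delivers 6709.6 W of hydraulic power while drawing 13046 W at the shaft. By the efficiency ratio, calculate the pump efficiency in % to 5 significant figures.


Approach: apply the efficiency ratio, eta = (P_out/P_in)*100.
eta = (6709.6 / 13046) * 100 = 51.430 %
Therefore the pump efficiency = 51.430 %.


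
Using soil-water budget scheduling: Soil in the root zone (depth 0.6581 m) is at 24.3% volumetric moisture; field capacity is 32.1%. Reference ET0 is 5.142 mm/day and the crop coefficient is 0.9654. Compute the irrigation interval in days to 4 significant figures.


Approach: apply soil-water budget scheduling, SMD = (FC-theta)/100*depth*1000; ETc = ET0*Kc; interval = SMD/ETc.
Step 1 — soil moisture deficit:
  SMD = (32.1 - 24.3)/100 * 0.6581 * 1000 = 51.3318 mm
Step 2 — daily crop ET (ETc = ET0*Kc):
  ETc = 5.142 * 0.9654 = 4.96409 mm/day
Step 3 — irrigation interval (SMD/ETc):
  interval = 51.3318 / 4.96409 = 10.34 days
Therefore the irrigation interval = 10.34 days.


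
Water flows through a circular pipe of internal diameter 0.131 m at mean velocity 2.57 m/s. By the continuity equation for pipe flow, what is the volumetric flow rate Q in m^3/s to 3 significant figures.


Approach: apply the continuity equation for pipe flow, Q = A * v with A = pi*(D/2)^2.
A = pi*(0.131/2)^2 = 0.013478 m^2
Q = 0.013478 * 2.57 = 0.0346 m^3/s
Therefore the volumetric flow rate Q = 0.0346 m^3/s.


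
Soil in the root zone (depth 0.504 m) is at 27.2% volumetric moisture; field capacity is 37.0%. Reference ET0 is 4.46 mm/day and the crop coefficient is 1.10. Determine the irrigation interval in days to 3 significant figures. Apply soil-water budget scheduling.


Approach: apply soil-water budget scheduling, SMD = (FC-theta)/100*depth*1000; ETc = ET0*Kc; interval = SMD/ETc.
Step 1 — soil moisture deficit:
  SMD = (37.0 - 27.2)/100 * 0.504 * 1000 = 49.392 mm
Step 2 — daily crop ET (ETc = ET0*Kc):
  ETc = 4.46 * 1.10 = 4.9060 mm/day
Step 3 — irrigation interval (SMD/ETc):
  interval = 49.392 / 4.9060 = 10.1 days
Therefore the irrigation interval = 10.1 days.


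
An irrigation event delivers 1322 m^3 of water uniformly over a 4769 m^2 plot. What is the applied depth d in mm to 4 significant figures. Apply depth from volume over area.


Approach: apply depth from volume over area, d = (V/A)*1000.
d = (1322 / 4769) * 1000 = 277.2 mm
Therefore the applied depth d = 277.2 mm.


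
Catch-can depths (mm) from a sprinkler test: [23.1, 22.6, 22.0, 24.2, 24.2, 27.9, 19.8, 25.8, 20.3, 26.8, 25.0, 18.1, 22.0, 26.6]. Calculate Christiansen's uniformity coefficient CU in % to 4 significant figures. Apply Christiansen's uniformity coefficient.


Approach: apply Christiansen's uniformity coefficient, CU = (1 - mean_abs_deviation/mean)*100.
mean = 23.4571 mm
mean |d_i - mean| = 2.32857 mm
CU = (1 - 2.32857/23.4571)*100 = 90.07 %
Therefore Christiansen's uniformity coefficient CU = 90.07 %.


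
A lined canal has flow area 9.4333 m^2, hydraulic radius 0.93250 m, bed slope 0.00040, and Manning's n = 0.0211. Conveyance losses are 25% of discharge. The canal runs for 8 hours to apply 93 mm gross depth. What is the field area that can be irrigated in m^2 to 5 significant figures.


Approach: apply Manning's equation with a conveyance and depth budget, Q = (1/n)*A*R^(2/3)*S^(1/2); Q_field = Q*(1-loss); Area = Q_field*t/(d/1000).
Step 1 — canal discharge (Manning's equation):
  Q = (1/0.0211) * 9.4333 * 0.93250^(2/3) * 0.00040^(1/2) = 8.534480 m^3/s
Step 2 — delivered flow: Q_field = 8.534480*(1 - 25/100) = 6.400860 m^3/s
Step 3 — volume delivered: V = 6.400860 * 8*3600 = 184344.8 m^3
Step 4 — area served: A = V / (depth/1000) = 184344.8 / 0.093 = 1982200 m^2
Therefore the field area that can be irrigated = 1982200 m^2.


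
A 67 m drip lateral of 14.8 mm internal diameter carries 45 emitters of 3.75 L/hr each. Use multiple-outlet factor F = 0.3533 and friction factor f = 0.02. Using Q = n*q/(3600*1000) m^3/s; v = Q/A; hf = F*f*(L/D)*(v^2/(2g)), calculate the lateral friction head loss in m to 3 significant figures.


Q = 45*3.75/(3600*1000) = 4.6875e-05 m^3/s
A = pi*(14.8e-3/2)^2 = 1.7203e-04 m^2, so v = Q/A = 0.27248 m/s
hf = 0.3533*0.02*(67/0.0148)*(0.27248^2/(2*9.81)) = 0.121 m
Therefore the lateral friction head loss = 0.121 m.


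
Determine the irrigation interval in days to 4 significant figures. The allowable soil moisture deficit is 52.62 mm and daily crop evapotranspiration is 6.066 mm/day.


Approach: apply the irrigation interval relation, interval = SMD / ETc.
interval = 52.62 / 6.066 = 8.675 days
Therefore the irrigation interval = 8.675 days.


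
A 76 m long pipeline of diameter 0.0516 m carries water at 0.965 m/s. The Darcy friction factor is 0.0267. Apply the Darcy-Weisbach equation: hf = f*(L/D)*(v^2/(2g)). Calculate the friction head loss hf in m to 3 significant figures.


hf = 0.0267 * (76/0.0516) * (0.965^2 / (2*9.81))
hf = 1.87 m
Therefore the friction head loss hf = 1.87 m.


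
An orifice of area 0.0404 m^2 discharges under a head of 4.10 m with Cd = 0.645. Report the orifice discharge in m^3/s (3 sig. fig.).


Approach: apply the orifice equation, Q = Cd*A*sqrt(2*g*h).
Q = 0.645 * 0.0404 * sqrt(2*9.81*4.10) = 0.234 m^3/s
Therefore the orifice discharge = 0.234 m^3/s.


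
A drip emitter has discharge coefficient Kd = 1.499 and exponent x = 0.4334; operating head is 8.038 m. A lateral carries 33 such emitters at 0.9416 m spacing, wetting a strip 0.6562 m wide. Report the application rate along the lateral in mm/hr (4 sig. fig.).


Approach: apply the emitter equation with a lateral mass balance, q = Kd*h^x; Q = n*q; rate = Q/(n*spacing*width).
Step 1 — single emitter flow (q = Kd*h^x):
  q = 1.499 * 8.038^0.4334 = 3.69907 L/hr
Step 2 — total lateral flow: Q = 33 * 3.69907 = 122.069 L/hr
Step 3 — wetted area: A = 33 * 0.9416 * 0.6562 = 20.3900 m^2
Step 4 — application rate: Q/A = 122.069/20.3900 = 5.987 mm/hr
Therefore the application rate along the lateral = 5.987 mm/hr.


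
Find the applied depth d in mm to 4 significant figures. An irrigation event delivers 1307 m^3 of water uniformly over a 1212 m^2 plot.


Approach: apply depth from volume over area, d = (V/A)*1000.
d = (1307 / 1212) * 1000 = 1078 mm
Therefore the applied depth d = 1078 mm.


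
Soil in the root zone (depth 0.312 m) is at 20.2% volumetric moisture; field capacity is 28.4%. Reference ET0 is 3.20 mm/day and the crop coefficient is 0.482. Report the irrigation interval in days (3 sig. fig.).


Approach: apply soil-water budget scheduling, SMD = (FC-theta)/100*depth*1000; ETc = ET0*Kc; interval = SMD/ETc.
Step 1 — soil moisture deficit:
  SMD = (28.4 - 20.2)/100 * 0.312 * 1000 = 25.584 mm
Step 2 — daily crop ET (ETc = ET0*Kc):
  ETc = 3.20 * 0.482 = 1.5424 mm/day
Step 3 — irrigation interval (SMD/ETc):
  interval = 25.584 / 1.5424 = 16.6 days
Therefore the irrigation interval = 16.6 days.


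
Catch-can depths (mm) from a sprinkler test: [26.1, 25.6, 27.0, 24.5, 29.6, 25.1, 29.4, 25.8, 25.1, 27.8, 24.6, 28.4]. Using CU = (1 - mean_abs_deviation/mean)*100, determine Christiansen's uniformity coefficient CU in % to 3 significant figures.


mean = 26.583 mm
mean |d_i - mean| = 1.5472 mm
CU = (1 - 1.5472/26.583)*100 = 94.2 %
Therefore Christiansen's uniformity coefficient CU = 94.2 %.


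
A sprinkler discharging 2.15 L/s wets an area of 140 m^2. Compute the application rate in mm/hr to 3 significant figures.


Approach: apply the application rate relation, rate = (Q/A)*3600.
rate = (2.15 / 140) * 3600 = 55.3 mm/hr
Therefore the application rate = 55.3 mm/hr.


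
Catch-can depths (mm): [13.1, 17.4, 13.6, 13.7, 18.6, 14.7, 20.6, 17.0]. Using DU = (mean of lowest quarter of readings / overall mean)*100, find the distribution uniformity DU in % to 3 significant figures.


sorted lowest 2 of 8: [13.1, 13.6] -> mean = 13.350 mm
overall mean = 16.087 mm
DU = (13.350/16.087)*100 = 83.0 %
Therefore the distribution uniformity DU = 83.0 %.


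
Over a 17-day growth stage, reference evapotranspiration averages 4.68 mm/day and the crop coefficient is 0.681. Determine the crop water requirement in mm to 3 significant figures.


Approach: apply the crop water requirement relation, CWR = ET0 * Kc * days.
CWR = 4.68 * 0.681 * 17 = 54.2 mm
Therefore the crop water requirement = 54.2 mm.


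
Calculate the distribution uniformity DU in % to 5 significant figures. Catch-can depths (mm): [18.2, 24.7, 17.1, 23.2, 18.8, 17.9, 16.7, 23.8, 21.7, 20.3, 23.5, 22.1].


Approach: apply the low-quarter distribution uniformity, DU = (mean of lowest quarter of readings / overall mean)*100.
sorted lowest 3 of 12: [16.7, 17.1, 17.9] -> mean = 17.23333 mm
overall mean = 20.66667 mm
DU = (17.23333/20.66667)*100 = 83.387 %
Therefore the distribution uniformity DU = 83.387 %.


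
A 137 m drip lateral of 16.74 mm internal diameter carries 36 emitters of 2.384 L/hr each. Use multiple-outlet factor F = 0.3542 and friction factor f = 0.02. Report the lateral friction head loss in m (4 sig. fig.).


Approach: apply Darcy-Weisbach with the multiple-outlet F-factor, Q = n*q/(3600*1000) m^3/s; v = Q/A; hf = F*f*(L/D)*(v^2/(2g)).
Q = 36*2.384/(3600*1000) = 2.38400e-05 m^3/s
A = pi*(16.74e-3/2)^2 = 2.20090e-04 m^2, so v = Q/A = 0.108319 m/s
hf = 0.3542*0.02*(137/0.01674)*(0.108319^2/(2*9.81)) = 0.03467 m
Therefore the lateral friction head loss = 0.03467 m.


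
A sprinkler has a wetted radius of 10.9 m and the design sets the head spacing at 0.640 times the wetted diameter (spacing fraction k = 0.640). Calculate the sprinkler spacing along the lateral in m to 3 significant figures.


Approach: apply the sprinkler spacing rule (spacing as a fraction of wetted diameter), S = k*(2*R).
S = 0.640 * (2 * 10.9) = 14.0 m
Therefore the sprinkler spacing along the lateral = 14.0 m.


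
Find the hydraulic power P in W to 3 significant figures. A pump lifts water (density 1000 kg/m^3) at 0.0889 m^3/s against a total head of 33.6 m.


Approach: apply the hydraulic power relation, P = rho*g*Q*H.
P = 1000 * 9.81 * 0.0889 * 33.6 = 29300 W
Therefore the hydraulic power P = 29300 W.


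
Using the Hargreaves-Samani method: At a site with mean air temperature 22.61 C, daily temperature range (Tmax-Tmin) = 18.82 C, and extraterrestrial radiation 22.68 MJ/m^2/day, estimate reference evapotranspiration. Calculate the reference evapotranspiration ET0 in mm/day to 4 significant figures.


Approach: apply the Hargreaves-Samani method, ET0 = 0.0023*(Tmean+17.8)*sqrt(Tmax-Tmin)*0.408*Ra.
ET0 = 0.0023*(22.61+17.8)*sqrt(18.82)*0.408*22.68 = 3.731 mm/day
Therefore the reference evapotranspiration ET0 = 3.731 mm/day.


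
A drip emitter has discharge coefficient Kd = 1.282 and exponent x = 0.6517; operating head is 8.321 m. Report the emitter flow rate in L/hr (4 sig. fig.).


Approach: apply the emitter characteristic equation, q = Kd * h^x.
q = 1.282 * 8.321^0.6517 = 5.100 L/hr
Therefore the emitter flow rate = 5.100 L/hr.


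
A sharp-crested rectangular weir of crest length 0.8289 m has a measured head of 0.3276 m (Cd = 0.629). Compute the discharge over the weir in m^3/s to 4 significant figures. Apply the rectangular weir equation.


Approach: apply the rectangular weir equation, Q = (2/3)*Cd*L*sqrt(2g)*H^1.5.
Q = (2/3)*0.629*0.8289*sqrt(2*9.81)*0.3276^1.5 = 0.2887 m^3/s
Therefore the discharge over the weir = 0.2887 m^3/s.


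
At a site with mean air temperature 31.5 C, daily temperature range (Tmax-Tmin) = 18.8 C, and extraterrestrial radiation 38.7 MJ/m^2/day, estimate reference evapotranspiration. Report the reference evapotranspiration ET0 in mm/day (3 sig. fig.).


Approach: apply the Hargreaves-Samani method, ET0 = 0.0023*(Tmean+17.8)*sqrt(Tmax-Tmin)*0.408*Ra.
ET0 = 0.0023*(31.5+17.8)*sqrt(18.8)*0.408*38.7 = 7.76 mm/day
Therefore the reference evapotranspiration ET0 = 7.76 mm/day.


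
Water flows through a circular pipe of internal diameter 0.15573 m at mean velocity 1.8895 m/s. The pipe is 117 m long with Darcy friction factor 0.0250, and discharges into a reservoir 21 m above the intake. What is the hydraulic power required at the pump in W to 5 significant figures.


Approach: apply continuity + Darcy-Weisbach + hydraulic power, Q = A*v; hf = f*(L/D)*(v^2/(2g)); H = static + hf; P = rho*g*Q*H.
Step 1 — flow rate (continuity, Q = A*v):
  A = pi*(0.15573/2)^2 = 0.01904735 m^2
  Q = 0.01904735 * 1.8895 = 0.03598996 m^3/s
Step 2 — friction head loss (Darcy-Weisbach):
  hf = 0.0250 * (117/0.15573) * (1.8895^2 / (2*9.81))
  hf = 3.417814 m
Step 3 — total head: H = 21 + 3.417814 = 24.41781 m
Step 4 — hydraulic power (P = rho*g*Q*H):
  P = 1000 * 9.81 * 0.03598996 * 24.41781 = 8621.0 W
Therefore the hydraulic power required at the pump = 8621.0 W.


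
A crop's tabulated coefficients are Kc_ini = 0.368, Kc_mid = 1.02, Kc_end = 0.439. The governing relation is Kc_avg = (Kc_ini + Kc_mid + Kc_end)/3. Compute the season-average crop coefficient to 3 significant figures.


Kc_avg = (0.368 + 1.02 + 0.439)/3 = 0.609
Therefore the season-average crop coefficient = 0.609.


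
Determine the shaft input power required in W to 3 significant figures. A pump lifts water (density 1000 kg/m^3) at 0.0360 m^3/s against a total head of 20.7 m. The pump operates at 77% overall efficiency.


Approach: apply hydraulic power then efficiency conversion, P = rho*g*Q*H; P_in = P/eta.
Step 1 — hydraulic power (P = rho*g*Q*H):
  P = 1000 * 9.81 * 0.0360 * 20.7 = 7310.4 W
Step 2 — input power: P_in = P/eta = 7310.4 / 0.77 = 9490 W
Therefore the shaft input power required = 9490 W.


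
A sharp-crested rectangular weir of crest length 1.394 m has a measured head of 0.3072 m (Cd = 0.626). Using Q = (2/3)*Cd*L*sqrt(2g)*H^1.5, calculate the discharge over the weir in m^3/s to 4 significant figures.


Q = (2/3)*0.626*1.394*sqrt(2*9.81)*0.3072^1.5 = 0.4388 m^3/s
Therefore the discharge over the weir = 0.4388 m^3/s.


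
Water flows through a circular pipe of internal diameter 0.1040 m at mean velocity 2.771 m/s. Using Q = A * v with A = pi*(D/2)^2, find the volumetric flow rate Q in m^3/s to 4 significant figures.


A = pi*(0.1040/2)^2 = 0.00849487 m^2
Q = 0.00849487 * 2.771 = 0.02354 m^3/s
Therefore the volumetric flow rate Q = 0.02354 m^3/s.


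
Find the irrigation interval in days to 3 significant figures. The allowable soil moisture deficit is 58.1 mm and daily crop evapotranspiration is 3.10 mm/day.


Approach: apply the irrigation interval relation, interval = SMD / ETc.
interval = 58.1 / 3.10 = 18.7 days
Therefore the irrigation interval = 18.7 days.


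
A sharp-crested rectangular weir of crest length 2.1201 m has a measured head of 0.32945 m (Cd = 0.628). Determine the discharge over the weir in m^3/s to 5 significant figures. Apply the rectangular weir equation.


Approach: apply the rectangular weir equation, Q = (2/3)*Cd*L*sqrt(2g)*H^1.5.
Q = (2/3)*0.628*2.1201*sqrt(2*9.81)*0.32945^1.5 = 0.74346 m^3/s
Therefore the discharge over the weir = 0.74346 m^3/s.


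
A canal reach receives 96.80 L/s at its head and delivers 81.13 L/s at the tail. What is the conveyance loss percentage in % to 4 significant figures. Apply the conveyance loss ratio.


Approach: apply the conveyance loss ratio, loss% = ((Q_head - Q_tail)/Q_head)*100.
loss = ((96.80 - 81.13)/96.80)*100 = 16.19 %
Therefore the conveyance loss percentage = 16.19 %.


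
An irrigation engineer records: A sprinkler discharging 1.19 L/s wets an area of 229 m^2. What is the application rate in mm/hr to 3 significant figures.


Approach: apply the application rate relation, rate = (Q/A)*3600.
rate = (1.19 / 229) * 3600 = 18.7 mm/hr
Therefore the application rate = 18.7 mm/hr.


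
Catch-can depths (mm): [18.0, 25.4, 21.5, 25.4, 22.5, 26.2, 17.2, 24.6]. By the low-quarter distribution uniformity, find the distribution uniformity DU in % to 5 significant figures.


Approach: apply the low-quarter distribution uniformity, DU = (mean of lowest quarter of readings / overall mean)*100.
sorted lowest 2 of 8: [17.2, 18.0] -> mean = 17.60000 mm
overall mean = 22.60000 mm
DU = (17.60000/22.60000)*100 = 77.876 %
Therefore the distribution uniformity DU = 77.876 %.


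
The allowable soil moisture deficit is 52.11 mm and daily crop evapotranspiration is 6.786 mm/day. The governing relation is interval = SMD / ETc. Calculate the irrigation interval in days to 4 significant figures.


interval = 52.11 / 6.786 = 7.679 days
Therefore the irrigation interval = 7.679 days.


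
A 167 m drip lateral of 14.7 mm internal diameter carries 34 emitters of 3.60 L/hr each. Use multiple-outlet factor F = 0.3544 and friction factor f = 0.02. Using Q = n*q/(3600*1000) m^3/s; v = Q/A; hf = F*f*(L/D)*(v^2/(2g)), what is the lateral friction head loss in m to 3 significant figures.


Q = 34*3.60/(3600*1000) = 3.4000e-05 m^3/s
A = pi*(14.7e-3/2)^2 = 1.6972e-04 m^2, so v = Q/A = 0.20033 m/s
hf = 0.3544*0.02*(167/0.0147)*(0.20033^2/(2*9.81)) = 0.165 m
Therefore the lateral friction head loss = 0.165 m.


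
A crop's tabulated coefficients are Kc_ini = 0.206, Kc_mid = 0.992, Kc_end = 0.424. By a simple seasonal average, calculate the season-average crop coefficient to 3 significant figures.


Approach: apply a simple seasonal average, Kc_avg = (Kc_ini + Kc_mid + Kc_end)/3.
Kc_avg = (0.206 + 0.992 + 0.424)/3 = 0.541
Therefore the season-average crop coefficient = 0.541.


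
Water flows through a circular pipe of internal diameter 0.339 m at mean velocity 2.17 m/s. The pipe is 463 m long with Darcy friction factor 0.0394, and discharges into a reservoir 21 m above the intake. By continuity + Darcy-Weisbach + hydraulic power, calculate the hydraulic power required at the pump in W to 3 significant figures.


Approach: apply continuity + Darcy-Weisbach + hydraulic power, Q = A*v; hf = f*(L/D)*(v^2/(2g)); H = static + hf; P = rho*g*Q*H.
Step 1 — flow rate (continuity, Q = A*v):
  A = pi*(0.339/2)^2 = 0.090259 m^2
  Q = 0.090259 * 2.17 = 0.19586 m^3/s
Step 2 — friction head loss (Darcy-Weisbach):
  hf = 0.0394 * (463/0.339) * (2.17^2 / (2*9.81))
  hf = 12.915 m
Step 3 — total head: H = 21 + 12.915 = 33.915 m
Step 4 — hydraulic power (P = rho*g*Q*H):
  P = 1000 * 9.81 * 0.19586 * 33.915 = 65200 W
Therefore the hydraulic power required at the pump = 65200 W.


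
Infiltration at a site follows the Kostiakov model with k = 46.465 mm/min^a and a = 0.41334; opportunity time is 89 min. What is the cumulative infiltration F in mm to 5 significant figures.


Approach: apply the Kostiakov infiltration equation, F = k*t^a.
F = 46.465 * 89^0.41334 = 297.09 mm
Therefore the cumulative infiltration F = 297.09 mm.


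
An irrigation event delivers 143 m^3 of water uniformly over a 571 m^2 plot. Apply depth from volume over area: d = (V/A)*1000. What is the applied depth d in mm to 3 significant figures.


d = (143 / 571) * 1000 = 250 mm
Therefore the applied depth d = 250 mm.


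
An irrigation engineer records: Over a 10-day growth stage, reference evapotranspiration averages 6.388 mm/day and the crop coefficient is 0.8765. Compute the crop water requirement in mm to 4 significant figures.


Approach: apply the crop water requirement relation, CWR = ET0 * Kc * days.
CWR = 6.388 * 0.8765 * 10 = 55.99 mm
Therefore the crop water requirement = 55.99 mm.


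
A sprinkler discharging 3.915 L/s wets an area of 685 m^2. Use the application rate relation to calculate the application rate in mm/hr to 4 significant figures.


Approach: apply the application rate relation, rate = (Q/A)*3600.
rate = (3.915 / 685) * 3600 = 20.58 mm/hr
Therefore the application rate = 20.58 mm/hr.


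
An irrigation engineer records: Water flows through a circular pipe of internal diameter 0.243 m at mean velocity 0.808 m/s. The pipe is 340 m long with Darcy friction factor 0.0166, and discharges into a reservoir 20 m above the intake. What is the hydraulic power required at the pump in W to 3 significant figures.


Approach: apply continuity + Darcy-Weisbach + hydraulic power, Q = A*v; hf = f*(L/D)*(v^2/(2g)); H = static + hf; P = rho*g*Q*H.
Step 1 — flow rate (continuity, Q = A*v):
  A = pi*(0.243/2)^2 = 0.046377 m^2
  Q = 0.046377 * 0.808 = 0.037473 m^3/s
Step 2 — friction head loss (Darcy-Weisbach):
  hf = 0.0166 * (340/0.243) * (0.808^2 / (2*9.81))
  hf = 0.77287 m
Step 3 — total head: H = 20 + 0.77287 = 20.773 m
Step 4 — hydraulic power (P = rho*g*Q*H):
  P = 1000 * 9.81 * 0.037473 * 20.773 = 7640 W
Therefore the hydraulic power required at the pump = 7640 W.


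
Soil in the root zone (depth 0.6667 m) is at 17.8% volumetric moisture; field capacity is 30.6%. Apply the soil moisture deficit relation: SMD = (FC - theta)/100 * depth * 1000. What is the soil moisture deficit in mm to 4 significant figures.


SMD = (30.6 - 17.8)/100 * 0.6667 * 1000 = 85.34 mm
Therefore the soil moisture deficit = 85.34 mm.


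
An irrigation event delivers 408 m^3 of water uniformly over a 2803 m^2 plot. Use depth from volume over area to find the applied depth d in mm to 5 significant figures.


Approach: apply depth from volume over area, d = (V/A)*1000.
d = (408 / 2803) * 1000 = 145.56 mm
Therefore the applied depth d = 145.56 mm.


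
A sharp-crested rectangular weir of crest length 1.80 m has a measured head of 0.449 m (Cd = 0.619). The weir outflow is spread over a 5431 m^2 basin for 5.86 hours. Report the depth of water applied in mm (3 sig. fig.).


Approach: apply the rectangular weir equation with a volume-to-depth conversion, Q = (2/3)*Cd*L*sqrt(2g)*H^1.5; d = Q*t/A * 1000.
Step 1 — weir discharge:
  Q = (2/3)*0.619*1.80*sqrt(2*9.81)*0.449^1.5 = 0.98990 m^3/s
Step 2 — volume: V = 0.98990 * 5.86*3600 = 20883 m^3
Step 3 — depth: d = V/A * 1000 = 20883/5431 * 1000 = 3850 mm
Therefore the depth of water applied = 3850 mm.


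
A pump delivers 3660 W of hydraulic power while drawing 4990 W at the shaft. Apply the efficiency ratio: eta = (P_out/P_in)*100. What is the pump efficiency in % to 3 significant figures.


eta = (3660 / 4990) * 100 = 73.3 %
Therefore the pump efficiency = 73.3 %.


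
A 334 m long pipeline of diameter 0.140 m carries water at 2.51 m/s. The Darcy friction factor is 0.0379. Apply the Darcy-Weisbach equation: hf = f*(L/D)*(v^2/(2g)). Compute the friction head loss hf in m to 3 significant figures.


hf = 0.0379 * (334/0.140) * (2.51^2 / (2*9.81))
hf = 29.0 m
Therefore the friction head loss hf = 29.0 m.


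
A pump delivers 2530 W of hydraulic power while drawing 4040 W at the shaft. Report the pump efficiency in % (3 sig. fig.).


Approach: apply the efficiency ratio, eta = (P_out/P_in)*100.
eta = (2530 / 4040) * 100 = 62.6 %
Therefore the pump efficiency = 62.6 %.


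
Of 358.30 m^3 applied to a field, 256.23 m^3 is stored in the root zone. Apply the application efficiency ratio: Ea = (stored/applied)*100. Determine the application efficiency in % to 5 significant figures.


Ea = (256.23/358.30)*100 = 71.513 %
Therefore the application efficiency = 71.513 %.


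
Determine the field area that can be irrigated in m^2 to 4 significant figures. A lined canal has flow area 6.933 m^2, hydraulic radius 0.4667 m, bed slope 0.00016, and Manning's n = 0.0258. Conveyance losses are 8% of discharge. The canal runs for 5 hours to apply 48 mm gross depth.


Approach: apply Manning's equation with a conveyance and depth budget, Q = (1/n)*A*R^(2/3)*S^(1/2); Q_field = Q*(1-loss); Area = Q_field*t/(d/1000).
Step 1 — canal discharge (Manning's equation):
  Q = (1/0.0258) * 6.933 * 0.4667^(2/3) * 0.00016^(1/2) = 2.04513 m^3/s
Step 2 — delivered flow: Q_field = 2.04513*(1 - 8/100) = 1.88152 m^3/s
Step 3 — volume delivered: V = 1.88152 * 5*3600 = 33867.3 m^3
Step 4 — area served: A = V / (depth/1000) = 33867.3 / 0.048 = 705600 m^2
Therefore the field area that can be irrigated = 705600 m^2.


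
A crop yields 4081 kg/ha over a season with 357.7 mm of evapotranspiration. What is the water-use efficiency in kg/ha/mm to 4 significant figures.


Approach: apply the water-use efficiency ratio, WUE = yield/ET.
WUE = 4081 / 357.7 = 11.41 kg/ha/mm
Therefore the water-use efficiency = 11.41 kg/ha/mm.


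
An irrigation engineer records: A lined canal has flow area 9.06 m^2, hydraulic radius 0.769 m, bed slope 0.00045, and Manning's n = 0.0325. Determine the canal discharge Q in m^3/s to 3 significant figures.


Approach: apply Manning's equation, Q = (1/n)*A*R^(2/3)*S^(1/2).
Q = (1/0.0325) * 9.06 * 0.769^(2/3) * 0.00045^(1/2) = 4.96 m^3/s
Therefore the canal discharge Q = 4.96 m^3/s.


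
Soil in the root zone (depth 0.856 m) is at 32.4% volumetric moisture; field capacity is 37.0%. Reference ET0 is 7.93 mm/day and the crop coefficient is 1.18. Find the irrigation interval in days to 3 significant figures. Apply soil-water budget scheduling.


Approach: apply soil-water budget scheduling, SMD = (FC-theta)/100*depth*1000; ETc = ET0*Kc; interval = SMD/ETc.
Step 1 — soil moisture deficit:
  SMD = (37.0 - 32.4)/100 * 0.856 * 1000 = 39.376 mm
Step 2 — daily crop ET (ETc = ET0*Kc):
  ETc = 7.93 * 1.18 = 9.3574 mm/day
Step 3 — irrigation interval (SMD/ETc):
  interval = 39.376 / 9.3574 = 4.21 days
Therefore the irrigation interval = 4.21 days.


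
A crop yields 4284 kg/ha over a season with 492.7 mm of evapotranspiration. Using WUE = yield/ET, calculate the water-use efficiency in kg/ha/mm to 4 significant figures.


WUE = 4284 / 492.7 = 8.695 kg/ha/mm
Therefore the water-use efficiency = 8.695 kg/ha/mm.


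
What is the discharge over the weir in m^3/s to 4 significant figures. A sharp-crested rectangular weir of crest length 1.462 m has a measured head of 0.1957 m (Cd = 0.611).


Approach: apply the rectangular weir equation, Q = (2/3)*Cd*L*sqrt(2g)*H^1.5.
Q = (2/3)*0.611*1.462*sqrt(2*9.81)*0.1957^1.5 = 0.2284 m^3/s
Therefore the discharge over the weir = 0.2284 m^3/s.


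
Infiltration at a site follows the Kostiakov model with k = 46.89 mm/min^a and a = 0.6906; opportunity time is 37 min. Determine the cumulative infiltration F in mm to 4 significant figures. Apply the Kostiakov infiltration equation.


Approach: apply the Kostiakov infiltration equation, F = k*t^a.
F = 46.89 * 37^0.6906 = 567.6 mm
Therefore the cumulative infiltration F = 567.6 mm.


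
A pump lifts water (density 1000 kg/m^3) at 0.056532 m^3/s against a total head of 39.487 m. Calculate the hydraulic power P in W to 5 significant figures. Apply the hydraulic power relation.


Approach: apply the hydraulic power relation, P = rho*g*Q*H.
P = 1000 * 9.81 * 0.056532 * 39.487 = 21899 W
Therefore the hydraulic power P = 21899 W.


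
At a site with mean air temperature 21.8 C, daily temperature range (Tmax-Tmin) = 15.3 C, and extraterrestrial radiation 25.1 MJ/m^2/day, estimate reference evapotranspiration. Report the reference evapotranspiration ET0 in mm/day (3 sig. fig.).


Approach: apply the Hargreaves-Samani method, ET0 = 0.0023*(Tmean+17.8)*sqrt(Tmax-Tmin)*0.408*Ra.
ET0 = 0.0023*(21.8+17.8)*sqrt(15.3)*0.408*25.1 = 3.65 mm/day
Therefore the reference evapotranspiration ET0 = 3.65 mm/day.


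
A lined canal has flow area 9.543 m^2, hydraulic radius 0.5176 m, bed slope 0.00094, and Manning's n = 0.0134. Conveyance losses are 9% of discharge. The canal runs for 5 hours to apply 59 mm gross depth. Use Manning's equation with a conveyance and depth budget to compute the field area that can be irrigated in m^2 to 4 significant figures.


Approach: apply Manning's equation with a conveyance and depth budget, Q = (1/n)*A*R^(2/3)*S^(1/2); Q_field = Q*(1-loss); Area = Q_field*t/(d/1000).
Step 1 — canal discharge (Manning's equation):
  Q = (1/0.0134) * 9.543 * 0.5176^(2/3) * 0.00094^(1/2) = 14.0758 m^3/s
Step 2 — delivered flow: Q_field = 14.0758*(1 - 9/100) = 12.8090 m^3/s
Step 3 — volume delivered: V = 12.8090 * 5*3600 = 230562 m^3
Step 4 — area served: A = V / (depth/1000) = 230562 / 0.059 = 3908000 m^2
Therefore the field area that can be irrigated = 3908000 m^2.


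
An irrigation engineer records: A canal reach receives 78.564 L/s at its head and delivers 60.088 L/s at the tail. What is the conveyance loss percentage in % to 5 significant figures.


Approach: apply the conveyance loss ratio, loss% = ((Q_head - Q_tail)/Q_head)*100.
loss = ((78.564 - 60.088)/78.564)*100 = 23.517 %
Therefore the conveyance loss percentage = 23.517 %.


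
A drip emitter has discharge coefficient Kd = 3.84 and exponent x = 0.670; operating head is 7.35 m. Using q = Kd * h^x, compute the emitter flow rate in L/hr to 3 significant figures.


q = 3.84 * 7.35^0.670 = 14.6 L/hr
Therefore the emitter flow rate = 14.6 L/hr.


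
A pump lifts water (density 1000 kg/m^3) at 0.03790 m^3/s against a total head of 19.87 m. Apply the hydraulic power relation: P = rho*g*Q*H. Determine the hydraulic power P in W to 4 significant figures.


P = 1000 * 9.81 * 0.03790 * 19.87 = 7388 W
Therefore the hydraulic power P = 7388 W.


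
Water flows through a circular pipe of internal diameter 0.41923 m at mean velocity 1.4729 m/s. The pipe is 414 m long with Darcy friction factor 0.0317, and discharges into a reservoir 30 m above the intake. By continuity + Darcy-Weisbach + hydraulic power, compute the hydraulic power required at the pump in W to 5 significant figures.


Approach: apply continuity + Darcy-Weisbach + hydraulic power, Q = A*v; hf = f*(L/D)*(v^2/(2g)); H = static + hf; P = rho*g*Q*H.
Step 1 — flow rate (continuity, Q = A*v):
  A = pi*(0.41923/2)^2 = 0.1380367 m^2
  Q = 0.1380367 * 1.4729 = 0.2033143 m^3/s
Step 2 — friction head loss (Darcy-Weisbach):
  hf = 0.0317 * (414/0.41923) * (1.4729^2 / (2*9.81))
  hf = 3.461424 m
Step 3 — total head: H = 30 + 3.461424 = 33.46142 m
Step 4 — hydraulic power (P = rho*g*Q*H):
  P = 1000 * 9.81 * 0.2033143 * 33.46142 = 66739 W
Therefore the hydraulic power required at the pump = 66739 W.


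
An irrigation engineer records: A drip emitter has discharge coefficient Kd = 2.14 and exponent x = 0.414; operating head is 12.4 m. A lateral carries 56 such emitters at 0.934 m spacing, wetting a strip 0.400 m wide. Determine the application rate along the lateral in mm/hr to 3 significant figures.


Approach: apply the emitter equation with a lateral mass balance, q = Kd*h^x; Q = n*q; rate = Q/(n*spacing*width).
Step 1 — single emitter flow (q = Kd*h^x):
  q = 2.14 * 12.4^0.414 = 6.0686 L/hr
Step 2 — total lateral flow: Q = 56 * 6.0686 = 339.84 L/hr
Step 3 — wetted area: A = 56 * 0.934 * 0.400 = 20.922 m^2
Step 4 — application rate: Q/A = 339.84/20.922 = 16.2 mm/hr
Therefore the application rate along the lateral = 16.2 mm/hr.


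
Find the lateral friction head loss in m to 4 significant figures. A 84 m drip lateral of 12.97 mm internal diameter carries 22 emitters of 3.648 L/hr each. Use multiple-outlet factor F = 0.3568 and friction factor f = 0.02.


Approach: apply Darcy-Weisbach with the multiple-outlet F-factor, Q = n*q/(3600*1000) m^3/s; v = Q/A; hf = F*f*(L/D)*(v^2/(2g)).
Q = 22*3.648/(3600*1000) = 2.22933e-05 m^3/s
A = pi*(12.97e-3/2)^2 = 1.32120e-04 m^2, so v = Q/A = 0.168735 m/s
hf = 0.3568*0.02*(84/0.01297)*(0.168735^2/(2*9.81)) = 0.06707 m
Therefore the lateral friction head loss = 0.06707 m.


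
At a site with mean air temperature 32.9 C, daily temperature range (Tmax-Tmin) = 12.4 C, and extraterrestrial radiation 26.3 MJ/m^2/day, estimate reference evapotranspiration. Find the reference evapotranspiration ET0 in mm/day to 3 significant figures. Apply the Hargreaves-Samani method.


Approach: apply the Hargreaves-Samani method, ET0 = 0.0023*(Tmean+17.8)*sqrt(Tmax-Tmin)*0.408*Ra.
ET0 = 0.0023*(32.9+17.8)*sqrt(12.4)*0.408*26.3 = 4.41 mm/day
Therefore the reference evapotranspiration ET0 = 4.41 mm/day.


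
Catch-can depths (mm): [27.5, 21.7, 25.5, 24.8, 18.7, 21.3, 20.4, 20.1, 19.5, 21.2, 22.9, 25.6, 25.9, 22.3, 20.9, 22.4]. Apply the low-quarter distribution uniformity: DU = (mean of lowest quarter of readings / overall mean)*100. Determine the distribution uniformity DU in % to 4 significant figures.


sorted lowest 4 of 16: [18.7, 19.5, 20.1, 20.4] -> mean = 19.6750 mm
overall mean = 22.5437 mm
DU = (19.6750/22.5437)*100 = 87.27 %
Therefore the distribution uniformity DU = 87.27 %.


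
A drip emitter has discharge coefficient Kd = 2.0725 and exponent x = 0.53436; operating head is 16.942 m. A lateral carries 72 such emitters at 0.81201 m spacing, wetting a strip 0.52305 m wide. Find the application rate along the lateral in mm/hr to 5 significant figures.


Approach: apply the emitter equation with a lateral mass balance, q = Kd*h^x; Q = n*q; rate = Q/(n*spacing*width).
Step 1 — single emitter flow (q = Kd*h^x):
  q = 2.0725 * 16.942^0.53436 = 9.401651 L/hr
Step 2 — total lateral flow: Q = 72 * 9.401651 = 676.9188 L/hr
Step 3 — wetted area: A = 72 * 0.81201 * 0.52305 = 30.57997 m^2
Step 4 — application rate: Q/A = 676.9188/30.57997 = 22.136 mm/hr
Therefore the application rate along the lateral = 22.136 mm/hr.


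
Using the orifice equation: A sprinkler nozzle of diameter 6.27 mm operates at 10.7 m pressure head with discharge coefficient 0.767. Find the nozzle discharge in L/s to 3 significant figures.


Approach: apply the orifice equation, Q = Cd*A*sqrt(2*g*h), A = pi*(d/2)^2.
A = pi*(6.27e-3/2)^2 = 3.0876e-05 m^2
Q = 0.767 * 3.0876e-05 * sqrt(2*9.81*10.7) * 1000 = 0.343 L/s
Therefore the nozzle discharge = 0.343 L/s.


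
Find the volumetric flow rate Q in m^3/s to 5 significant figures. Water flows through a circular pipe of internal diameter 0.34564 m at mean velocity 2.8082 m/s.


Approach: apply the continuity equation for pipe flow, Q = A * v with A = pi*(D/2)^2.
A = pi*(0.34564/2)^2 = 0.09382917 m^2
Q = 0.09382917 * 2.8082 = 0.26349 m^3/s
Therefore the volumetric flow rate Q = 0.26349 m^3/s.


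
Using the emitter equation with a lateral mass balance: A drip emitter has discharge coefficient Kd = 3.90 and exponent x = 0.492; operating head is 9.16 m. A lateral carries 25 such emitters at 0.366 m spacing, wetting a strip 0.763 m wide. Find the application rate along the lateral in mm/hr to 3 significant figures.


Approach: apply the emitter equation with a lateral mass balance, q = Kd*h^x; Q = n*q; rate = Q/(n*spacing*width).
Step 1 — single emitter flow (q = Kd*h^x):
  q = 3.90 * 9.16^0.492 = 11.596 L/hr
Step 2 — total lateral flow: Q = 25 * 11.596 = 289.91 L/hr
Step 3 — wetted area: A = 25 * 0.366 * 0.763 = 6.9815 m^2
Step 4 — application rate: Q/A = 289.91/6.9815 = 41.5 mm/hr
Therefore the application rate along the lateral = 41.5 mm/hr.


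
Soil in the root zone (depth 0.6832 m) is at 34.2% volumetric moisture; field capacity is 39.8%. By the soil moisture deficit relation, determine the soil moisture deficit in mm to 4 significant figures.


Approach: apply the soil moisture deficit relation, SMD = (FC - theta)/100 * depth * 1000.
SMD = (39.8 - 34.2)/100 * 0.6832 * 1000 = 38.26 mm
Therefore the soil moisture deficit = 38.26 mm.


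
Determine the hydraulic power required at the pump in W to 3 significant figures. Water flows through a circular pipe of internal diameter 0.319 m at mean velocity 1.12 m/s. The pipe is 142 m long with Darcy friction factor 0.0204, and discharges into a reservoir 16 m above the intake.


Approach: apply continuity + Darcy-Weisbach + hydraulic power, Q = A*v; hf = f*(L/D)*(v^2/(2g)); H = static + hf; P = rho*g*Q*H.
Step 1 — flow rate (continuity, Q = A*v):
  A = pi*(0.319/2)^2 = 0.079923 m^2
  Q = 0.079923 * 1.12 = 0.089514 m^3/s
Step 2 — friction head loss (Darcy-Weisbach):
  hf = 0.0204 * (142/0.319) * (1.12^2 / (2*9.81))
  hf = 0.58058 m
Step 3 — total head: H = 16 + 0.58058 = 16.581 m
Step 4 — hydraulic power (P = rho*g*Q*H):
  P = 1000 * 9.81 * 0.089514 * 16.581 = 14600 W
Therefore the hydraulic power required at the pump = 14600 W.


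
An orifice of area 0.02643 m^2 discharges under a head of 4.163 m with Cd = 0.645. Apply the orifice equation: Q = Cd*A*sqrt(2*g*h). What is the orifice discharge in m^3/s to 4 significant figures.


Q = 0.645 * 0.02643 * sqrt(2*9.81*4.163) = 0.1541 m^3/s
Therefore the orifice discharge = 0.1541 m^3/s.


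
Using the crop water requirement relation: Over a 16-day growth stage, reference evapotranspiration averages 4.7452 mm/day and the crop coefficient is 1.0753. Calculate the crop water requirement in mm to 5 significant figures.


Approach: apply the crop water requirement relation, CWR = ET0 * Kc * days.
CWR = 4.7452 * 1.0753 * 16 = 81.640 mm
Therefore the crop water requirement = 81.640 mm.


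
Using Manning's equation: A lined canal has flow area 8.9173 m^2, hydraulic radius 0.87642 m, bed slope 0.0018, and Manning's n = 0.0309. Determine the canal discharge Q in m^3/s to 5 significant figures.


Approach: apply Manning's equation, Q = (1/n)*A*R^(2/3)*S^(1/2).
Q = (1/0.0309) * 8.9173 * 0.87642^(2/3) * 0.0018^(1/2) = 11.213 m^3/s
Therefore the canal discharge Q = 11.213 m^3/s.


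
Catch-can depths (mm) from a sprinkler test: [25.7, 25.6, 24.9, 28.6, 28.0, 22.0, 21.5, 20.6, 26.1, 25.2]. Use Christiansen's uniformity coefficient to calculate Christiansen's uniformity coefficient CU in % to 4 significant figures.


Approach: apply Christiansen's uniformity coefficient, CU = (1 - mean_abs_deviation/mean)*100.
mean = 24.8200 mm
mean |d_i - mean| = 2.07200 mm
CU = (1 - 2.07200/24.8200)*100 = 91.65 %
Therefore Christiansen's uniformity coefficient CU = 91.65 %.


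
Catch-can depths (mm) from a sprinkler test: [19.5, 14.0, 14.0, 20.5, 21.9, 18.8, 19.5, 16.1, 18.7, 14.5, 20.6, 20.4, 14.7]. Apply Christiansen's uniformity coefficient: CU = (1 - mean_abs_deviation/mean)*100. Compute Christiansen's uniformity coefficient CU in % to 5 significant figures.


mean = 17.93846 mm
mean |d_i - mean| = 2.521893 mm
CU = (1 - 2.521893/17.93846)*100 = 85.941 %
Therefore Christiansen's uniformity coefficient CU = 85.941 %.


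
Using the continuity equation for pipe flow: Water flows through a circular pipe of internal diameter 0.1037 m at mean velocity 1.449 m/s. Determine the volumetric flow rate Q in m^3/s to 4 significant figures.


Approach: apply the continuity equation for pipe flow, Q = A * v with A = pi*(D/2)^2.
A = pi*(0.1037/2)^2 = 0.00844593 m^2
Q = 0.00844593 * 1.449 = 0.01224 m^3/s
Therefore the volumetric flow rate Q = 0.01224 m^3/s.


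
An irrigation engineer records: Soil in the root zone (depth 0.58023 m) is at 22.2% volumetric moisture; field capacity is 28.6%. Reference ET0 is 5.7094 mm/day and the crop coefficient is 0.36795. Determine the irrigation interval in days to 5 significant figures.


Approach: apply soil-water budget scheduling, SMD = (FC-theta)/100*depth*1000; ETc = ET0*Kc; interval = SMD/ETc.
Step 1 — soil moisture deficit:
  SMD = (28.6 - 22.2)/100 * 0.58023 * 1000 = 37.13472 mm
Step 2 — daily crop ET (ETc = ET0*Kc):
  ETc = 5.7094 * 0.36795 = 2.100774 mm/day
Step 3 — irrigation interval (SMD/ETc):
  interval = 37.13472 / 2.100774 = 17.677 days
Therefore the irrigation interval = 17.677 days.


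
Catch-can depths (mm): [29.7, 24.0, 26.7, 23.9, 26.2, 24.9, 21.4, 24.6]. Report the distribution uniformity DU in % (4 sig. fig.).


Approach: apply the low-quarter distribution uniformity, DU = (mean of lowest quarter of readings / overall mean)*100.
sorted lowest 2 of 8: [21.4, 23.9] -> mean = 22.6500 mm
overall mean = 25.1750 mm
DU = (22.6500/25.1750)*100 = 89.97 %
Therefore the distribution uniformity DU = 89.97 %.
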